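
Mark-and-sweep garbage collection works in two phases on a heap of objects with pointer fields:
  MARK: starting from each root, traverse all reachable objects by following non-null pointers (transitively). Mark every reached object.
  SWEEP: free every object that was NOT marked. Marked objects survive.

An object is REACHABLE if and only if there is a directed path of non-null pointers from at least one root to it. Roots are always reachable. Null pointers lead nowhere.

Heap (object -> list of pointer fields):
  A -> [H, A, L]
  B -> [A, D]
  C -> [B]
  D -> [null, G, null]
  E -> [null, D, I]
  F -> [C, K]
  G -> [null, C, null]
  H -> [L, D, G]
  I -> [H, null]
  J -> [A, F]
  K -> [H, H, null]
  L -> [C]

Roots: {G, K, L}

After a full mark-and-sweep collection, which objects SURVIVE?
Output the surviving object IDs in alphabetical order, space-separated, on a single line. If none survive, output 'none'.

Roots: G K L
Mark G: refs=null C null, marked=G
Mark K: refs=H H null, marked=G K
Mark L: refs=C, marked=G K L
Mark C: refs=B, marked=C G K L
Mark H: refs=L D G, marked=C G H K L
Mark B: refs=A D, marked=B C G H K L
Mark D: refs=null G null, marked=B C D G H K L
Mark A: refs=H A L, marked=A B C D G H K L
Unmarked (collected): E F I J

Answer: A B C D G H K L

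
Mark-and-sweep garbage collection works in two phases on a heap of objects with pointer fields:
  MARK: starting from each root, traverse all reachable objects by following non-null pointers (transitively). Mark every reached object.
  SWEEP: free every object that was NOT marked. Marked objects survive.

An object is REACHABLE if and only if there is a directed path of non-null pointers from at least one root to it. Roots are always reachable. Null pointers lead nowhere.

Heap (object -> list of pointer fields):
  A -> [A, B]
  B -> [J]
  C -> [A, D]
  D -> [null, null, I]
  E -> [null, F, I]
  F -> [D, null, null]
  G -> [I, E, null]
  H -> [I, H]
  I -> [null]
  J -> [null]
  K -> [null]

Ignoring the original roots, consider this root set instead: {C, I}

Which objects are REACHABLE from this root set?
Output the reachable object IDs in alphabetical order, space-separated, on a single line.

Roots: C I
Mark C: refs=A D, marked=C
Mark I: refs=null, marked=C I
Mark A: refs=A B, marked=A C I
Mark D: refs=null null I, marked=A C D I
Mark B: refs=J, marked=A B C D I
Mark J: refs=null, marked=A B C D I J
Unmarked (collected): E F G H K

Answer: A B C D I J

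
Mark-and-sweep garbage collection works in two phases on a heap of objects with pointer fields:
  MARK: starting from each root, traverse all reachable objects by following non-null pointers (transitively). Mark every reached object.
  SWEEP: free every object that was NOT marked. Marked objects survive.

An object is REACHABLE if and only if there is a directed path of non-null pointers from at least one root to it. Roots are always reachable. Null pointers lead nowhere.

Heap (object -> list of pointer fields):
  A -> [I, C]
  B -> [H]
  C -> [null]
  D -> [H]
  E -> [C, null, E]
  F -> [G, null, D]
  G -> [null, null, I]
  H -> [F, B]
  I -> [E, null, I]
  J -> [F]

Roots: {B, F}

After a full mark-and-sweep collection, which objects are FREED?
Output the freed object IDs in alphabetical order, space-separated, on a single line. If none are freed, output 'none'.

Answer: A J

Derivation:
Roots: B F
Mark B: refs=H, marked=B
Mark F: refs=G null D, marked=B F
Mark H: refs=F B, marked=B F H
Mark G: refs=null null I, marked=B F G H
Mark D: refs=H, marked=B D F G H
Mark I: refs=E null I, marked=B D F G H I
Mark E: refs=C null E, marked=B D E F G H I
Mark C: refs=null, marked=B C D E F G H I
Unmarked (collected): A J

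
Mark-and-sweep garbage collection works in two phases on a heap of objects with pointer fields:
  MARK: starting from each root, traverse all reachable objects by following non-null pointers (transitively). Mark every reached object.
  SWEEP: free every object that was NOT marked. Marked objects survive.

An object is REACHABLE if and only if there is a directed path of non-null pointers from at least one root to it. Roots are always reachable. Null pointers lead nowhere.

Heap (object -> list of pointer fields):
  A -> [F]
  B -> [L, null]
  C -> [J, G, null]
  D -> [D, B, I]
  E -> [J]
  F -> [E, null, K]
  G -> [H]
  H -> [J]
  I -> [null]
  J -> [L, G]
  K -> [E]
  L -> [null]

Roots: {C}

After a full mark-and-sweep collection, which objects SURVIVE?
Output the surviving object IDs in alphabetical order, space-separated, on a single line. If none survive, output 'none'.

Roots: C
Mark C: refs=J G null, marked=C
Mark J: refs=L G, marked=C J
Mark G: refs=H, marked=C G J
Mark L: refs=null, marked=C G J L
Mark H: refs=J, marked=C G H J L
Unmarked (collected): A B D E F I K

Answer: C G H J L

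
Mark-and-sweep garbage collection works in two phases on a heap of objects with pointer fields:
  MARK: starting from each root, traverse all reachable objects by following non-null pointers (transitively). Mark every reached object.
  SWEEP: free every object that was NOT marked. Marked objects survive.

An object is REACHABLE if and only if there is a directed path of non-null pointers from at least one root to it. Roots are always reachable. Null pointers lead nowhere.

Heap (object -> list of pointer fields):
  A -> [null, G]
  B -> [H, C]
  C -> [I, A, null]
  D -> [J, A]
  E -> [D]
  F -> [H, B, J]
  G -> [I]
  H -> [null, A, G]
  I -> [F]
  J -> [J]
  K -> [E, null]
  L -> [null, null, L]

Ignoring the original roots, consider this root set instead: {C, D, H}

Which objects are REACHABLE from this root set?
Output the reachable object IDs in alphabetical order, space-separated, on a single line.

Roots: C D H
Mark C: refs=I A null, marked=C
Mark D: refs=J A, marked=C D
Mark H: refs=null A G, marked=C D H
Mark I: refs=F, marked=C D H I
Mark A: refs=null G, marked=A C D H I
Mark J: refs=J, marked=A C D H I J
Mark G: refs=I, marked=A C D G H I J
Mark F: refs=H B J, marked=A C D F G H I J
Mark B: refs=H C, marked=A B C D F G H I J
Unmarked (collected): E K L

Answer: A B C D F G H I J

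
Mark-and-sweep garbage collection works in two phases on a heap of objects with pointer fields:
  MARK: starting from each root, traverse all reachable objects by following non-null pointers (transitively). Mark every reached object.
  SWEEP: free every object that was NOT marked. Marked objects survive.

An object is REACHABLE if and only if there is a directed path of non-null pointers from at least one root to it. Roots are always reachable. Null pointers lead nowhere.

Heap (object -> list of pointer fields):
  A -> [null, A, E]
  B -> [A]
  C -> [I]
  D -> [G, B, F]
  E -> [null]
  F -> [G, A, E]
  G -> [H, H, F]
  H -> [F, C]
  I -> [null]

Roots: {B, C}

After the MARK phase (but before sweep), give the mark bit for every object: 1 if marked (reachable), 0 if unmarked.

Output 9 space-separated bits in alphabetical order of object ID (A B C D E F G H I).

Answer: 1 1 1 0 1 0 0 0 1

Derivation:
Roots: B C
Mark B: refs=A, marked=B
Mark C: refs=I, marked=B C
Mark A: refs=null A E, marked=A B C
Mark I: refs=null, marked=A B C I
Mark E: refs=null, marked=A B C E I
Unmarked (collected): D F G H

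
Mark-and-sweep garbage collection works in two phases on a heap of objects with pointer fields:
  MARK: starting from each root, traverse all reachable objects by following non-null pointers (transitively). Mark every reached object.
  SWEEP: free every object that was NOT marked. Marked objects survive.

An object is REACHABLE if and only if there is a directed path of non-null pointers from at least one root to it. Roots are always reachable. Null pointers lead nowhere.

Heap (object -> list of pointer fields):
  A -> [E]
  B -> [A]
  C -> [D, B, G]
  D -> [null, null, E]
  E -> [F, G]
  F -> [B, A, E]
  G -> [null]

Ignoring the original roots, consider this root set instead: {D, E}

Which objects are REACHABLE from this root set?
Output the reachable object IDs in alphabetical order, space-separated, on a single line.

Roots: D E
Mark D: refs=null null E, marked=D
Mark E: refs=F G, marked=D E
Mark F: refs=B A E, marked=D E F
Mark G: refs=null, marked=D E F G
Mark B: refs=A, marked=B D E F G
Mark A: refs=E, marked=A B D E F G
Unmarked (collected): C

Answer: A B D E F G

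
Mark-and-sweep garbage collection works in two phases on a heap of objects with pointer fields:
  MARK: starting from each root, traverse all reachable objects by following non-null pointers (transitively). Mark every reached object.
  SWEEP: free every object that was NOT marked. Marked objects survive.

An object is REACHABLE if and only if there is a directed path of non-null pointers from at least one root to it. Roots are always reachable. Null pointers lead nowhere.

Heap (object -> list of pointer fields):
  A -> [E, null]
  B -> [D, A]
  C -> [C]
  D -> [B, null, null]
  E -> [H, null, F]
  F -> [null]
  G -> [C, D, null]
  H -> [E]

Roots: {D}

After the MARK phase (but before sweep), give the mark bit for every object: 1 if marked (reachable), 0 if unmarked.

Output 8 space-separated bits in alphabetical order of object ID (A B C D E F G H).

Roots: D
Mark D: refs=B null null, marked=D
Mark B: refs=D A, marked=B D
Mark A: refs=E null, marked=A B D
Mark E: refs=H null F, marked=A B D E
Mark H: refs=E, marked=A B D E H
Mark F: refs=null, marked=A B D E F H
Unmarked (collected): C G

Answer: 1 1 0 1 1 1 0 1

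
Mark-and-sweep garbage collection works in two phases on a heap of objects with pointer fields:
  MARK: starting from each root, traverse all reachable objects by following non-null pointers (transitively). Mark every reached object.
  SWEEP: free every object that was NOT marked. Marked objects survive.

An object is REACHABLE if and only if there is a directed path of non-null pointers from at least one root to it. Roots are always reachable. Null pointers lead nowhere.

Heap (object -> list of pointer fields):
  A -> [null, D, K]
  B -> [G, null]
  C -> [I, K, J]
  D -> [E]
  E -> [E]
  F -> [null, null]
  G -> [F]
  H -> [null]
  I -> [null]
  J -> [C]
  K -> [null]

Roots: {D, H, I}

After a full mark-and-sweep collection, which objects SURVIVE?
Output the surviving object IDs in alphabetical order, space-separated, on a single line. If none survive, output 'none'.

Roots: D H I
Mark D: refs=E, marked=D
Mark H: refs=null, marked=D H
Mark I: refs=null, marked=D H I
Mark E: refs=E, marked=D E H I
Unmarked (collected): A B C F G J K

Answer: D E H I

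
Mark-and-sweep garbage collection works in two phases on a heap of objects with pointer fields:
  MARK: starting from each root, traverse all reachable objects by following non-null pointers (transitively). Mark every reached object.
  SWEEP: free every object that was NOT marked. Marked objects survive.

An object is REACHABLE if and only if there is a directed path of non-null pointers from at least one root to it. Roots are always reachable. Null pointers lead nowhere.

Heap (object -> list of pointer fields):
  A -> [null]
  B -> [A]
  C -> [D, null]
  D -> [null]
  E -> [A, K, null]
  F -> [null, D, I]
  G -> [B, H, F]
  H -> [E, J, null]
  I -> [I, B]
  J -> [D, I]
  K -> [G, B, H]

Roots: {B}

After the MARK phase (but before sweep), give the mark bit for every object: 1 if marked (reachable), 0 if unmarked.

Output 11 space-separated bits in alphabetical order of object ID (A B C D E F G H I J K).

Answer: 1 1 0 0 0 0 0 0 0 0 0

Derivation:
Roots: B
Mark B: refs=A, marked=B
Mark A: refs=null, marked=A B
Unmarked (collected): C D E F G H I J K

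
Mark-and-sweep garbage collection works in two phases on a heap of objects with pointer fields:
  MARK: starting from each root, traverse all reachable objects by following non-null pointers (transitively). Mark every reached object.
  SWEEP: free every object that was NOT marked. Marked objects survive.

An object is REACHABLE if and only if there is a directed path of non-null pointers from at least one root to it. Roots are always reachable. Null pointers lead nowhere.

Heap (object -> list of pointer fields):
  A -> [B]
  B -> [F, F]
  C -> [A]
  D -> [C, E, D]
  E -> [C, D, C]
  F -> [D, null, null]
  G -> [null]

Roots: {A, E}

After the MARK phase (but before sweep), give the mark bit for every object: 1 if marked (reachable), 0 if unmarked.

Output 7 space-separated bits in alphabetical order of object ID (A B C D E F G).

Answer: 1 1 1 1 1 1 0

Derivation:
Roots: A E
Mark A: refs=B, marked=A
Mark E: refs=C D C, marked=A E
Mark B: refs=F F, marked=A B E
Mark C: refs=A, marked=A B C E
Mark D: refs=C E D, marked=A B C D E
Mark F: refs=D null null, marked=A B C D E F
Unmarked (collected): G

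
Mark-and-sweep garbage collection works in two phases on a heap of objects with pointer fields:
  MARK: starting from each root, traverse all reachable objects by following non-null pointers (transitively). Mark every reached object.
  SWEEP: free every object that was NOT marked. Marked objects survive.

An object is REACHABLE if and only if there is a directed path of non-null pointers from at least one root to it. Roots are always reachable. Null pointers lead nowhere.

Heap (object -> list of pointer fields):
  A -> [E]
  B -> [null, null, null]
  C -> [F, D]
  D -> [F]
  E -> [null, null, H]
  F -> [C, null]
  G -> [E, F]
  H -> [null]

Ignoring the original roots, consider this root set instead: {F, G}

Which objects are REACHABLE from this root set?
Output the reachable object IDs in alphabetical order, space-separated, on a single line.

Answer: C D E F G H

Derivation:
Roots: F G
Mark F: refs=C null, marked=F
Mark G: refs=E F, marked=F G
Mark C: refs=F D, marked=C F G
Mark E: refs=null null H, marked=C E F G
Mark D: refs=F, marked=C D E F G
Mark H: refs=null, marked=C D E F G H
Unmarked (collected): A B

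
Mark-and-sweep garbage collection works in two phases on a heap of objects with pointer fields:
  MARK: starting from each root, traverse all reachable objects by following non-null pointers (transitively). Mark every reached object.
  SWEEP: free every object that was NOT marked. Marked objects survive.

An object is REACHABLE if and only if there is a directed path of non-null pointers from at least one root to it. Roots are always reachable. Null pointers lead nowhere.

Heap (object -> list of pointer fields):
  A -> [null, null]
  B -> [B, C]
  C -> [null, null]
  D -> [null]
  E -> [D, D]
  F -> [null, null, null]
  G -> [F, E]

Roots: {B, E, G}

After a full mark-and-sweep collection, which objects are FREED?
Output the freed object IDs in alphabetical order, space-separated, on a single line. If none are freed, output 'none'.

Answer: A

Derivation:
Roots: B E G
Mark B: refs=B C, marked=B
Mark E: refs=D D, marked=B E
Mark G: refs=F E, marked=B E G
Mark C: refs=null null, marked=B C E G
Mark D: refs=null, marked=B C D E G
Mark F: refs=null null null, marked=B C D E F G
Unmarked (collected): A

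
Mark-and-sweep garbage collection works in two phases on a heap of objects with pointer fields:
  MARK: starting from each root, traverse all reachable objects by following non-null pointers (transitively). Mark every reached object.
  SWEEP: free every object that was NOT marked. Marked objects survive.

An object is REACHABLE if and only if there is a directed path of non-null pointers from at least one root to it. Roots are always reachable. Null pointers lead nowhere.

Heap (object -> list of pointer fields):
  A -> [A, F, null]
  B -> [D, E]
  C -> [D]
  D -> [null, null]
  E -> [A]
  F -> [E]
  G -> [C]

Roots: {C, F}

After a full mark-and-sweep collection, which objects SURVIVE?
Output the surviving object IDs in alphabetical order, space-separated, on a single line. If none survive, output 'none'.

Roots: C F
Mark C: refs=D, marked=C
Mark F: refs=E, marked=C F
Mark D: refs=null null, marked=C D F
Mark E: refs=A, marked=C D E F
Mark A: refs=A F null, marked=A C D E F
Unmarked (collected): B G

Answer: A C D E F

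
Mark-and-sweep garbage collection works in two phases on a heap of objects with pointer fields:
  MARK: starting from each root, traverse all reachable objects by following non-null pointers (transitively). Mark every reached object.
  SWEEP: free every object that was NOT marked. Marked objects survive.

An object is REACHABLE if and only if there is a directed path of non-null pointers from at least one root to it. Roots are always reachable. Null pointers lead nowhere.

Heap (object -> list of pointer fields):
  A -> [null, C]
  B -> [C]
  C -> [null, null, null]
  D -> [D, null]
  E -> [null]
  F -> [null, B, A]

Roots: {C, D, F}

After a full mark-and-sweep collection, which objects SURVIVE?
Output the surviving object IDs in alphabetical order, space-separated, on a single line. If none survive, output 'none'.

Roots: C D F
Mark C: refs=null null null, marked=C
Mark D: refs=D null, marked=C D
Mark F: refs=null B A, marked=C D F
Mark B: refs=C, marked=B C D F
Mark A: refs=null C, marked=A B C D F
Unmarked (collected): E

Answer: A B C D F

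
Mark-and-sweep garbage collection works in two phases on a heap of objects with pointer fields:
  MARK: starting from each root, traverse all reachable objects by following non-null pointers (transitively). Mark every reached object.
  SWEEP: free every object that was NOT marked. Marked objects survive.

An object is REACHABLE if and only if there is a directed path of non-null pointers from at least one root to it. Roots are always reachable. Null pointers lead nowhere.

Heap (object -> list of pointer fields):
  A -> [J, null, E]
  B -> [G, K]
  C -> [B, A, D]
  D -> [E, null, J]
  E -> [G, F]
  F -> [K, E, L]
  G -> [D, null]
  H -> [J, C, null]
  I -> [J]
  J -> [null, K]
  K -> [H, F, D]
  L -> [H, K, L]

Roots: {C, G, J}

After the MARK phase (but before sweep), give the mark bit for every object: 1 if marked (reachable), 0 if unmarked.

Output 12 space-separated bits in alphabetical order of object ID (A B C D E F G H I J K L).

Roots: C G J
Mark C: refs=B A D, marked=C
Mark G: refs=D null, marked=C G
Mark J: refs=null K, marked=C G J
Mark B: refs=G K, marked=B C G J
Mark A: refs=J null E, marked=A B C G J
Mark D: refs=E null J, marked=A B C D G J
Mark K: refs=H F D, marked=A B C D G J K
Mark E: refs=G F, marked=A B C D E G J K
Mark H: refs=J C null, marked=A B C D E G H J K
Mark F: refs=K E L, marked=A B C D E F G H J K
Mark L: refs=H K L, marked=A B C D E F G H J K L
Unmarked (collected): I

Answer: 1 1 1 1 1 1 1 1 0 1 1 1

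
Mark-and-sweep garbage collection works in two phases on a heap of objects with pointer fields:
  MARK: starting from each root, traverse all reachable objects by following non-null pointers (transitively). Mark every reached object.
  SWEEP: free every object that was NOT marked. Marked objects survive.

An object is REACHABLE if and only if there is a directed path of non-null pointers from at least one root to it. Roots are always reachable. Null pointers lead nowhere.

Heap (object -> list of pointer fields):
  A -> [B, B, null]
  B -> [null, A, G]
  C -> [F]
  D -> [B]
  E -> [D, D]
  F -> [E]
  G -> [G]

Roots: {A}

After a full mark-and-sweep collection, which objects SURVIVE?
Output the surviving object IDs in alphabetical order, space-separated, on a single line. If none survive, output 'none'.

Answer: A B G

Derivation:
Roots: A
Mark A: refs=B B null, marked=A
Mark B: refs=null A G, marked=A B
Mark G: refs=G, marked=A B G
Unmarked (collected): C D E F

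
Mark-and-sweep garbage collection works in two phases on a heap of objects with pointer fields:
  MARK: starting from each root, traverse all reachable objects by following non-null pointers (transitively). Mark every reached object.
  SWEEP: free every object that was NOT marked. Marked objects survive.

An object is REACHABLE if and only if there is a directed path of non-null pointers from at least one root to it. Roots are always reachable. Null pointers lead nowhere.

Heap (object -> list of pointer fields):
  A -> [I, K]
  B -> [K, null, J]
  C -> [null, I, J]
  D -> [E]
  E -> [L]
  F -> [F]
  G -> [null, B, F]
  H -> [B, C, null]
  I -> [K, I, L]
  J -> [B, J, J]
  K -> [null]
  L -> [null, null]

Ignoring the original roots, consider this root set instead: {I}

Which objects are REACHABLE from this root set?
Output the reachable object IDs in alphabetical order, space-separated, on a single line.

Answer: I K L

Derivation:
Roots: I
Mark I: refs=K I L, marked=I
Mark K: refs=null, marked=I K
Mark L: refs=null null, marked=I K L
Unmarked (collected): A B C D E F G H J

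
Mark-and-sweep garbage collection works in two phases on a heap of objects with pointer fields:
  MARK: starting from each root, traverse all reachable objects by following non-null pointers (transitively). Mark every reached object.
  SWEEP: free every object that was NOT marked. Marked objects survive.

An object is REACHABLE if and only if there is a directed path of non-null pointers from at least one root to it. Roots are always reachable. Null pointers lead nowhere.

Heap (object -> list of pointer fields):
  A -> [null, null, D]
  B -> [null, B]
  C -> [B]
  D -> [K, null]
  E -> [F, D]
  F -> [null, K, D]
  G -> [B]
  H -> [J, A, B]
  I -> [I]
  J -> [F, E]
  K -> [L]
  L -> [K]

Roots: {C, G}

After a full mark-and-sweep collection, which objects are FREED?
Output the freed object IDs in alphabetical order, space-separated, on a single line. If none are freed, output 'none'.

Answer: A D E F H I J K L

Derivation:
Roots: C G
Mark C: refs=B, marked=C
Mark G: refs=B, marked=C G
Mark B: refs=null B, marked=B C G
Unmarked (collected): A D E F H I J K L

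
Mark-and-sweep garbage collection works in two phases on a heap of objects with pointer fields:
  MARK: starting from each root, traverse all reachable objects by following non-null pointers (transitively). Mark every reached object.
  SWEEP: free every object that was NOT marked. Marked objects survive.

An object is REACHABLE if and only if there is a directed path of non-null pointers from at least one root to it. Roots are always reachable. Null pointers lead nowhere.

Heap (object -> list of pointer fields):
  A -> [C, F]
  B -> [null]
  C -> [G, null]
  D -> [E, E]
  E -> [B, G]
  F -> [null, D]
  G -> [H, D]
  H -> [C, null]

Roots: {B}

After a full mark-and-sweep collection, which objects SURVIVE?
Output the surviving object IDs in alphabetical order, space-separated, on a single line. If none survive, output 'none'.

Roots: B
Mark B: refs=null, marked=B
Unmarked (collected): A C D E F G H

Answer: B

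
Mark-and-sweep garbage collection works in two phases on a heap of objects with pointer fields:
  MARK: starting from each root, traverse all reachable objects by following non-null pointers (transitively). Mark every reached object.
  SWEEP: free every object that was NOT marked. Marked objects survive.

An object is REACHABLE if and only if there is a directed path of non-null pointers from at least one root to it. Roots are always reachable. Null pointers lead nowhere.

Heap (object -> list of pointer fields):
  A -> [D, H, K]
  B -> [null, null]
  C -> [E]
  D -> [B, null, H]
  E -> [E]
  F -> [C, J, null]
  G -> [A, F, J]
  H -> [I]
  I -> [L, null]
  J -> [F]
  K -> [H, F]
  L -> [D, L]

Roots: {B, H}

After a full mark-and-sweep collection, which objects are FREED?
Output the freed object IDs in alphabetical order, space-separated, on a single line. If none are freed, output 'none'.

Answer: A C E F G J K

Derivation:
Roots: B H
Mark B: refs=null null, marked=B
Mark H: refs=I, marked=B H
Mark I: refs=L null, marked=B H I
Mark L: refs=D L, marked=B H I L
Mark D: refs=B null H, marked=B D H I L
Unmarked (collected): A C E F G J K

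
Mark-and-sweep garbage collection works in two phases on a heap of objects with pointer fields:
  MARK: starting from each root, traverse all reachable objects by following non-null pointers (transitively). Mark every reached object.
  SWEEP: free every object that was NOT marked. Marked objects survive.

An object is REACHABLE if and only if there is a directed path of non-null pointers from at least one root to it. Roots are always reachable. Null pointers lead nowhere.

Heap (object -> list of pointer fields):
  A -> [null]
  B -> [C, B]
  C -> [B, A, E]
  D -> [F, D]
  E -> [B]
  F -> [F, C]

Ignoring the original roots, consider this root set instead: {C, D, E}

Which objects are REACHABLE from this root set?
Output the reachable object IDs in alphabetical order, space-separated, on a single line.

Roots: C D E
Mark C: refs=B A E, marked=C
Mark D: refs=F D, marked=C D
Mark E: refs=B, marked=C D E
Mark B: refs=C B, marked=B C D E
Mark A: refs=null, marked=A B C D E
Mark F: refs=F C, marked=A B C D E F
Unmarked (collected): (none)

Answer: A B C D E F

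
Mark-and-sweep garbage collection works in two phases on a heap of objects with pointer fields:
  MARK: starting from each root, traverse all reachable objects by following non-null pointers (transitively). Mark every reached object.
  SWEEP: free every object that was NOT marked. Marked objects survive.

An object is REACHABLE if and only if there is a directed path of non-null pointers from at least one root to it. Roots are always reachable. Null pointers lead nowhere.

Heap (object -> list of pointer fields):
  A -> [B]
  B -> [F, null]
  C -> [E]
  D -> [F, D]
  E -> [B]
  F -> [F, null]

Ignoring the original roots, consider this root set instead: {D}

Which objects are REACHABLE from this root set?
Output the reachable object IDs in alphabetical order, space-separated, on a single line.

Roots: D
Mark D: refs=F D, marked=D
Mark F: refs=F null, marked=D F
Unmarked (collected): A B C E

Answer: D F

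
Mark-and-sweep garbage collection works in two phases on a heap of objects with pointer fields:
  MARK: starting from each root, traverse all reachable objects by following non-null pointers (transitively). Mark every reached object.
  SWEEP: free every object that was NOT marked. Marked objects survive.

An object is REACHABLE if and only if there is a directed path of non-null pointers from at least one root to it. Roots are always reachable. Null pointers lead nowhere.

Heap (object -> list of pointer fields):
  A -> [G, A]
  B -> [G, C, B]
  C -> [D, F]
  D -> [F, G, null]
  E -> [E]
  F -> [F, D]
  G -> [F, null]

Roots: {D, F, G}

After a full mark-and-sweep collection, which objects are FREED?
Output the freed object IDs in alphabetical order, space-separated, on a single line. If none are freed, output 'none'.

Answer: A B C E

Derivation:
Roots: D F G
Mark D: refs=F G null, marked=D
Mark F: refs=F D, marked=D F
Mark G: refs=F null, marked=D F G
Unmarked (collected): A B C E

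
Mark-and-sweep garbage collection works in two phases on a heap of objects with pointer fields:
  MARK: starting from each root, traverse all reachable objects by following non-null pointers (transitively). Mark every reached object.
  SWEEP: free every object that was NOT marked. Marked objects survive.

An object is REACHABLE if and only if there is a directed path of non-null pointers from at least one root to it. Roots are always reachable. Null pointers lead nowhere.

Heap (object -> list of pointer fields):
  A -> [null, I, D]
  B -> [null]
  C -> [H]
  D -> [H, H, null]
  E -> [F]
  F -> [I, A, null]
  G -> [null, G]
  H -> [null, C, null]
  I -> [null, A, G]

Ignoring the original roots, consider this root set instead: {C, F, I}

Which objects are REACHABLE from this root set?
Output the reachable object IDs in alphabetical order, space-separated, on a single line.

Answer: A C D F G H I

Derivation:
Roots: C F I
Mark C: refs=H, marked=C
Mark F: refs=I A null, marked=C F
Mark I: refs=null A G, marked=C F I
Mark H: refs=null C null, marked=C F H I
Mark A: refs=null I D, marked=A C F H I
Mark G: refs=null G, marked=A C F G H I
Mark D: refs=H H null, marked=A C D F G H I
Unmarked (collected): B E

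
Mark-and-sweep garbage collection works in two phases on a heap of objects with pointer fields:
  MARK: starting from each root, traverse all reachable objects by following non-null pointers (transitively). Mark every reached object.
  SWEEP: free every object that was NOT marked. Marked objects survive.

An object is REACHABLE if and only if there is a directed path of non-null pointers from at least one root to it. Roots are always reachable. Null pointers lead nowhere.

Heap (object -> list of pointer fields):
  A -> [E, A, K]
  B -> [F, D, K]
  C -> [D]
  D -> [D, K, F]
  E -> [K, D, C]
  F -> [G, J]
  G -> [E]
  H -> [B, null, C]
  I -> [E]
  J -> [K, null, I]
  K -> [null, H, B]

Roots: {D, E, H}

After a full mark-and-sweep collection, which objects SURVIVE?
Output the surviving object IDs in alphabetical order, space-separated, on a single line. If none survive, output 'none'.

Roots: D E H
Mark D: refs=D K F, marked=D
Mark E: refs=K D C, marked=D E
Mark H: refs=B null C, marked=D E H
Mark K: refs=null H B, marked=D E H K
Mark F: refs=G J, marked=D E F H K
Mark C: refs=D, marked=C D E F H K
Mark B: refs=F D K, marked=B C D E F H K
Mark G: refs=E, marked=B C D E F G H K
Mark J: refs=K null I, marked=B C D E F G H J K
Mark I: refs=E, marked=B C D E F G H I J K
Unmarked (collected): A

Answer: B C D E F G H I J K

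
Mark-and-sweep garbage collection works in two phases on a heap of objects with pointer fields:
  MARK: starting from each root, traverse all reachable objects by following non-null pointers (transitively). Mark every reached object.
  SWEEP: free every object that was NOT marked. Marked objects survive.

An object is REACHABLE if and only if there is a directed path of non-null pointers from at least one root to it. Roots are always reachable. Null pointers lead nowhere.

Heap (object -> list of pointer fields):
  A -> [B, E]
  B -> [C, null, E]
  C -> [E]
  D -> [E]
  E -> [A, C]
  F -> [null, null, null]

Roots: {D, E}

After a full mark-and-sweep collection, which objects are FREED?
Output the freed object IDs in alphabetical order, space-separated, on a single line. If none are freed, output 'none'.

Answer: F

Derivation:
Roots: D E
Mark D: refs=E, marked=D
Mark E: refs=A C, marked=D E
Mark A: refs=B E, marked=A D E
Mark C: refs=E, marked=A C D E
Mark B: refs=C null E, marked=A B C D E
Unmarked (collected): F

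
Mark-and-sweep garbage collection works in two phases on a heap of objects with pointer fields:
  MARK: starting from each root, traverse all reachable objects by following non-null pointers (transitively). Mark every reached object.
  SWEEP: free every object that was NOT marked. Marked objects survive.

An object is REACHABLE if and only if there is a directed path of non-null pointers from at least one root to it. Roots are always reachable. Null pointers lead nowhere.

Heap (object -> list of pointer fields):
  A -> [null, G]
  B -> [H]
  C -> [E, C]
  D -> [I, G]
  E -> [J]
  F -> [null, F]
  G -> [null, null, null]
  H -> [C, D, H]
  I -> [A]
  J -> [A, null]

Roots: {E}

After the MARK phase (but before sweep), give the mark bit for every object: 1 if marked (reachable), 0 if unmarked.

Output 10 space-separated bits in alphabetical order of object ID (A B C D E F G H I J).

Answer: 1 0 0 0 1 0 1 0 0 1

Derivation:
Roots: E
Mark E: refs=J, marked=E
Mark J: refs=A null, marked=E J
Mark A: refs=null G, marked=A E J
Mark G: refs=null null null, marked=A E G J
Unmarked (collected): B C D F H I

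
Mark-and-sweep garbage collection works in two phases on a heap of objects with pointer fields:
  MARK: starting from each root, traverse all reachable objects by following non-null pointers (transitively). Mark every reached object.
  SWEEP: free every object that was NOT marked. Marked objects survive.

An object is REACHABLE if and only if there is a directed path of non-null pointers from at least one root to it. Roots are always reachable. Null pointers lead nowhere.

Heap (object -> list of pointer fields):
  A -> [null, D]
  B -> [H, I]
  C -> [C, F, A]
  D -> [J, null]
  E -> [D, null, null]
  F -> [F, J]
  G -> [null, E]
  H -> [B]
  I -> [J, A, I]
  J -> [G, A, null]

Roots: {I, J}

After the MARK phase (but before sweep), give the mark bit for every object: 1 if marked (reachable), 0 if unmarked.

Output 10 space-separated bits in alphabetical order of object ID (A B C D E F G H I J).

Roots: I J
Mark I: refs=J A I, marked=I
Mark J: refs=G A null, marked=I J
Mark A: refs=null D, marked=A I J
Mark G: refs=null E, marked=A G I J
Mark D: refs=J null, marked=A D G I J
Mark E: refs=D null null, marked=A D E G I J
Unmarked (collected): B C F H

Answer: 1 0 0 1 1 0 1 0 1 1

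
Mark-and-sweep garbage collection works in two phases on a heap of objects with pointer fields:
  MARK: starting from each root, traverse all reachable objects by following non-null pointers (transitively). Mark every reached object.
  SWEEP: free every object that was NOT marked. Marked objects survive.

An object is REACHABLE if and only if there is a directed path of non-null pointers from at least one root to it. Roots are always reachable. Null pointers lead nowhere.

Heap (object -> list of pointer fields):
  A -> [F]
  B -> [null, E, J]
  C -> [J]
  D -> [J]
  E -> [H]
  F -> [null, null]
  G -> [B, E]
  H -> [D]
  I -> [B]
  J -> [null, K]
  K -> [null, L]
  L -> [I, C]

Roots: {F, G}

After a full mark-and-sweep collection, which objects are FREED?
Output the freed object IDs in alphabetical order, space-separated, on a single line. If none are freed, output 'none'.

Answer: A

Derivation:
Roots: F G
Mark F: refs=null null, marked=F
Mark G: refs=B E, marked=F G
Mark B: refs=null E J, marked=B F G
Mark E: refs=H, marked=B E F G
Mark J: refs=null K, marked=B E F G J
Mark H: refs=D, marked=B E F G H J
Mark K: refs=null L, marked=B E F G H J K
Mark D: refs=J, marked=B D E F G H J K
Mark L: refs=I C, marked=B D E F G H J K L
Mark I: refs=B, marked=B D E F G H I J K L
Mark C: refs=J, marked=B C D E F G H I J K L
Unmarked (collected): A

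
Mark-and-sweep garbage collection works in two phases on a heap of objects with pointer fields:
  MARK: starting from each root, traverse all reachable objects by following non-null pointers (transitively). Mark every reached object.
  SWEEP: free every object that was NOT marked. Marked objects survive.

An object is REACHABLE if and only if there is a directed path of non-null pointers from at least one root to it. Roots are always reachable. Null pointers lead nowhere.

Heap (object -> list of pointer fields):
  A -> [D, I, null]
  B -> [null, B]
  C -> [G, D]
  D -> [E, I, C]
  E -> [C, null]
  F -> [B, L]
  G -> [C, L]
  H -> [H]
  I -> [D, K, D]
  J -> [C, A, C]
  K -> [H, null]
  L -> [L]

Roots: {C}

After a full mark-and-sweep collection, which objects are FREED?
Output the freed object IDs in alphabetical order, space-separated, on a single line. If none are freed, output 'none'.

Roots: C
Mark C: refs=G D, marked=C
Mark G: refs=C L, marked=C G
Mark D: refs=E I C, marked=C D G
Mark L: refs=L, marked=C D G L
Mark E: refs=C null, marked=C D E G L
Mark I: refs=D K D, marked=C D E G I L
Mark K: refs=H null, marked=C D E G I K L
Mark H: refs=H, marked=C D E G H I K L
Unmarked (collected): A B F J

Answer: A B F J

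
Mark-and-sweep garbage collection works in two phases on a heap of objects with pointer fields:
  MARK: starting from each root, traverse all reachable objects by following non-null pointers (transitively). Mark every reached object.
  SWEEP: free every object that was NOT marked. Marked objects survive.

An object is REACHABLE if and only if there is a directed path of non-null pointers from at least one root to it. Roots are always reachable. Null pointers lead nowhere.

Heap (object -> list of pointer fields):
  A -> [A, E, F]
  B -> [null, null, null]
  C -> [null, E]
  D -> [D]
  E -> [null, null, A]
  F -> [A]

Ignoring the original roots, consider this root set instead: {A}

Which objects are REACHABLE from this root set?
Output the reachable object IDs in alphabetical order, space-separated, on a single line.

Roots: A
Mark A: refs=A E F, marked=A
Mark E: refs=null null A, marked=A E
Mark F: refs=A, marked=A E F
Unmarked (collected): B C D

Answer: A E F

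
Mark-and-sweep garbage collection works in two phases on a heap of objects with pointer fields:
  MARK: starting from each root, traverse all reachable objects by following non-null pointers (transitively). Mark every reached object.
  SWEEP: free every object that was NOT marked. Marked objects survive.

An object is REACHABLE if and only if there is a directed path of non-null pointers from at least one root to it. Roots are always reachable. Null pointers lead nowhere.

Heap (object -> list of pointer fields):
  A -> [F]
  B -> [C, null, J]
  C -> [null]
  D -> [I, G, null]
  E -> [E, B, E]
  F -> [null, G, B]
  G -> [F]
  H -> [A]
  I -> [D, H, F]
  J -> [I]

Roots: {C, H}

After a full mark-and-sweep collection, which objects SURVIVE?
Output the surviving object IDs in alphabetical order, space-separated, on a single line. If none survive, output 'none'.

Roots: C H
Mark C: refs=null, marked=C
Mark H: refs=A, marked=C H
Mark A: refs=F, marked=A C H
Mark F: refs=null G B, marked=A C F H
Mark G: refs=F, marked=A C F G H
Mark B: refs=C null J, marked=A B C F G H
Mark J: refs=I, marked=A B C F G H J
Mark I: refs=D H F, marked=A B C F G H I J
Mark D: refs=I G null, marked=A B C D F G H I J
Unmarked (collected): E

Answer: A B C D F G H I J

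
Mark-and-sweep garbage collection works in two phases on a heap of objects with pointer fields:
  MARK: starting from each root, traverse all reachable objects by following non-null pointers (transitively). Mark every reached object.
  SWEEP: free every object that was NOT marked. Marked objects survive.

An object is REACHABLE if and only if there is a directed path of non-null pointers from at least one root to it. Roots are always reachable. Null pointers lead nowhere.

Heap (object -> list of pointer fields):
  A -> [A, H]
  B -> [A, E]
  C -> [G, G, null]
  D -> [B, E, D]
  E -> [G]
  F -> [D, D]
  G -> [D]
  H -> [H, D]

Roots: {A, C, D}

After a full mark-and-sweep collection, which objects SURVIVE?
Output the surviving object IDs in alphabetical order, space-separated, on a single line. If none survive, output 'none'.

Roots: A C D
Mark A: refs=A H, marked=A
Mark C: refs=G G null, marked=A C
Mark D: refs=B E D, marked=A C D
Mark H: refs=H D, marked=A C D H
Mark G: refs=D, marked=A C D G H
Mark B: refs=A E, marked=A B C D G H
Mark E: refs=G, marked=A B C D E G H
Unmarked (collected): F

Answer: A B C D E G H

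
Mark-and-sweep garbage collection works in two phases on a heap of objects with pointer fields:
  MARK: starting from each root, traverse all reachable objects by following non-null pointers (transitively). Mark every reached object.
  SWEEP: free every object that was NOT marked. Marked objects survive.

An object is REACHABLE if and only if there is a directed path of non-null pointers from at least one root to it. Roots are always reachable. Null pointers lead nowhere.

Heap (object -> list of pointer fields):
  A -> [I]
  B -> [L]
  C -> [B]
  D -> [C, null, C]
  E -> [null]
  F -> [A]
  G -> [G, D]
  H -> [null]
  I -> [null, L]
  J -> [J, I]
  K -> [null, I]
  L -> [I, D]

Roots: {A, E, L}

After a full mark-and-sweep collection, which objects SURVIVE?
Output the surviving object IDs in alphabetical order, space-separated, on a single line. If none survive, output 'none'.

Roots: A E L
Mark A: refs=I, marked=A
Mark E: refs=null, marked=A E
Mark L: refs=I D, marked=A E L
Mark I: refs=null L, marked=A E I L
Mark D: refs=C null C, marked=A D E I L
Mark C: refs=B, marked=A C D E I L
Mark B: refs=L, marked=A B C D E I L
Unmarked (collected): F G H J K

Answer: A B C D E I L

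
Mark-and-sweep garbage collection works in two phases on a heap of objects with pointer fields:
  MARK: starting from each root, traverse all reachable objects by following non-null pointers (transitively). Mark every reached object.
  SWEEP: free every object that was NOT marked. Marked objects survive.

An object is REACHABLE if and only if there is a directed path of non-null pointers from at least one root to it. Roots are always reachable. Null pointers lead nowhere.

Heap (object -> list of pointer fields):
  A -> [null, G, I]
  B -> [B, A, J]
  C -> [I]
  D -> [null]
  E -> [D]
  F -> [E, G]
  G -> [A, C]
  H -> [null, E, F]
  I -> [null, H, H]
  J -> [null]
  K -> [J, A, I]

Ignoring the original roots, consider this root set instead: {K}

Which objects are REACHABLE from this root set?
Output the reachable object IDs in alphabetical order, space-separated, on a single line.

Answer: A C D E F G H I J K

Derivation:
Roots: K
Mark K: refs=J A I, marked=K
Mark J: refs=null, marked=J K
Mark A: refs=null G I, marked=A J K
Mark I: refs=null H H, marked=A I J K
Mark G: refs=A C, marked=A G I J K
Mark H: refs=null E F, marked=A G H I J K
Mark C: refs=I, marked=A C G H I J K
Mark E: refs=D, marked=A C E G H I J K
Mark F: refs=E G, marked=A C E F G H I J K
Mark D: refs=null, marked=A C D E F G H I J K
Unmarked (collected): B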